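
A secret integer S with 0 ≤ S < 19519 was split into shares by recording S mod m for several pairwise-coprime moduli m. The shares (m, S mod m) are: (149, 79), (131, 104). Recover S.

Combine the congruences pairwise.
From S ≡ 79 (mod 149) write S = 79 + 149t. Substituting into S ≡ 104 (mod 131) gives 149t ≡ 25 (mod 131), and since 18⁻¹ ≡ 51 (mod 131), t ≡ 96. Hence S ≡ 79 + 149·96 = 14383 (mod 19519).

14383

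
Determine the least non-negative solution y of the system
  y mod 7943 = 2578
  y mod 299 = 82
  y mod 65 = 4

812764

Combine the congruences pairwise.
gcd(7943, 299) = 13 and 13 | (82 − 2578), so the pair is consistent; merging gives y ≡ 82008 (mod 182689), where 182689 = lcm(7943, 299).
gcd(182689, 65) = 13 and 13 | (4 − 82008), so the pair is consistent; merging gives y ≡ 812764 (mod 913445), where 913445 = lcm(182689, 65).
The solution is unique modulo lcm(7943, 299, 65) = 913445.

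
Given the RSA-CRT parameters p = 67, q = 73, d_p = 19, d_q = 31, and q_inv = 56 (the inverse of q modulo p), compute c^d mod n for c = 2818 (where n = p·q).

m₁ = c^(d_p) mod p: c ≡ 4 (mod 67), and 4^19 mod 67 = 35.
m₂ = c^(d_q) mod q: c ≡ 44 (mod 73), and 44^31 mod 73 = 14.
h = q_inv·(m₁ − m₂) mod p = 56·(35 − 14) mod 67 = 37.
m = m₂ + h·q = 14 + 37·73 = 2715.

2715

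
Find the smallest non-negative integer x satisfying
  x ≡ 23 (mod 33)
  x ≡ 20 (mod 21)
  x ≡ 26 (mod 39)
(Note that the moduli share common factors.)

650

gcd(33, 21) = 3 and 3 | (20 − 23), so the pair is consistent; merging gives x ≡ 188 (mod 231), where 231 = lcm(33, 21).
gcd(231, 39) = 3 and 3 | (26 − 188), so the pair is consistent; merging gives x ≡ 650 (mod 3003), where 3003 = lcm(231, 39).
The solution is unique modulo lcm(33, 21, 39) = 3003.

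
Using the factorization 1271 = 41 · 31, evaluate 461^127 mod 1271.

Mod 41: 461 ≡ 10; by Fermat, exponent reduces to 127 mod 40 = 7; 10^7 ≡ 18 (mod 41).
Mod 31: 461 ≡ 27; by Fermat, exponent reduces to 127 mod 30 = 7; 27^7 ≡ 15 (mod 31).
Combine by CRT: x ≡ 18 (mod 41), x ≡ 15 (mod 31) ⇒ x ≡ 387 (mod 1271).

387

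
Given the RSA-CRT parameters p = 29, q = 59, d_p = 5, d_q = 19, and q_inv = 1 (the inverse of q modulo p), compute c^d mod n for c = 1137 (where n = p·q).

1541

m₁ = c^(d_p) mod p: c ≡ 6 (mod 29), and 6^5 mod 29 = 4.
m₂ = c^(d_q) mod q: c ≡ 16 (mod 59), and 16^19 mod 59 = 7.
h = q_inv·(m₁ − m₂) mod p = 1·(4 − 7) mod 29 = 26.
m = m₂ + h·q = 7 + 26·59 = 1541.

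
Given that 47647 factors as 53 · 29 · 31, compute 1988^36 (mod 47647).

Mod 53: 1988 ≡ 27; 27^36 ≡ 28 (mod 53).
Mod 29: 1988 ≡ 16; by Fermat, exponent reduces to 36 mod 28 = 8; 16^8 ≡ 16 (mod 29).
Mod 31: 1988 ≡ 4; by Fermat, exponent reduces to 36 mod 30 = 6; 4^6 ≡ 4 (mod 31).
Combine by CRT: x ≡ 28 (mod 53), x ≡ 16 (mod 29), x ≡ 4 (mod 31) ⇒ x ≡ 25362 (mod 47647).

25362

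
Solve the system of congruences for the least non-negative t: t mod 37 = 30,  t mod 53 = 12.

From t ≡ 30 (mod 37) write t = 30 + 37s. Substituting into t ≡ 12 (mod 53) gives 37s ≡ 35 (mod 53), and since 37⁻¹ ≡ 43 (mod 53), s ≡ 21. Hence t ≡ 30 + 37·21 = 807 (mod 1961).

807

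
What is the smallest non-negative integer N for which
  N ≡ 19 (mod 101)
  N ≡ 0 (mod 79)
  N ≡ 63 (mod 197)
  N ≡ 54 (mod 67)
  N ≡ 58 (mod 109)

11405602880

The moduli are pairwise coprime; M = 101·79·197·67·109 = 11479315489.
M/101 = 113656589; 113656589 ≡ 77 (mod 101); 77·21 ≡ 1, so inverse 21.
M/79 = 145307791; 145307791 ≡ 10 (mod 79); 10·8 ≡ 1, so inverse 8.
M/197 = 58270637; 58270637 ≡ 7 (mod 197); 7·169 ≡ 1, so inverse 169.
M/67 = 171333067; 171333067 ≡ 64 (mod 67); 64·22 ≡ 1, so inverse 22.
M/109 = 105314821; 105314821 ≡ 2 (mod 109); 2·55 ≡ 1, so inverse 55.
N ≡ 19·113656589·21 + 0·145307791·8 + 63·58270637·169 + 54·171333067·22 + 58·105314821·55 = 1205254413736.
1205254413736 mod 11479315489 = 11405602880.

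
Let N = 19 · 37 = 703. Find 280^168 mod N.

121

Mod 19: 280 ≡ 14; by Fermat, exponent reduces to 168 mod 18 = 6; 14^6 ≡ 7 (mod 19).
Mod 37: 280 ≡ 21; by Fermat, exponent reduces to 168 mod 36 = 24; 21^24 ≡ 10 (mod 37).
Combine by CRT: x ≡ 7 (mod 19), x ≡ 10 (mod 37) ⇒ x ≡ 121 (mod 703).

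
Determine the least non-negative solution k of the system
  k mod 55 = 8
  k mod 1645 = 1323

17773

gcd(55, 1645) = 5 and 5 | (1323 − 8), so the pair is consistent; merging gives k ≡ 17773 (mod 18095), where 18095 = lcm(55, 1645).
The solution is unique modulo lcm(55, 1645) = 18095.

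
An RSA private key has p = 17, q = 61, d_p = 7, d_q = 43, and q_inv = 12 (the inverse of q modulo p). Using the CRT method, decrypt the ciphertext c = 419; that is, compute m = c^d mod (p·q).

37

m₁ = c^(d_p) mod p: c ≡ 11 (mod 17), and 11^7 mod 17 = 3.
m₂ = c^(d_q) mod q: c ≡ 53 (mod 61), and 53^43 mod 61 = 37.
h = q_inv·(m₁ − m₂) mod p = 12·(3 − 37) mod 17 = 0.
m = m₂ + h·q = 37 + 0·61 = 37.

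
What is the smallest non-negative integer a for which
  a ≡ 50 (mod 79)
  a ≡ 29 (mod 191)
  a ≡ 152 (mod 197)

The moduli are pairwise coprime; N = 79·191·197 = 2972533.
N/79 = 37627; 37627 ≡ 23 (mod 79); 23·55 ≡ 1, so inverse 55.
N/191 = 15563; 15563 ≡ 92 (mod 191); 92·27 ≡ 1, so inverse 27.
N/197 = 15089; 15089 ≡ 117 (mod 197); 117·32 ≡ 1, so inverse 32.
a ≡ 50·37627·55 + 29·15563·27 + 152·15089·32 = 189052975.
189052975 mod 2972533 = 1783396.

1783396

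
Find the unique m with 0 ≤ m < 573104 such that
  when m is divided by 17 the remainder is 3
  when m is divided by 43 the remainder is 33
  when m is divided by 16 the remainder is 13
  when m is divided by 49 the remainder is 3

301549

The moduli are pairwise coprime; N = 17·43·16·49 = 573104.
N/17 = 33712; 33712 ≡ 1 (mod 17), inverse 1.
N/43 = 13328; 13328 ≡ 41 (mod 43); 41·21 ≡ 1, so inverse 21.
N/16 = 35819; 35819 ≡ 11 (mod 16); 11·3 ≡ 1, so inverse 3.
N/49 = 11696; 11696 ≡ 34 (mod 49); 34·13 ≡ 1, so inverse 13.
m ≡ 3·33712·1 + 33·13328·21 + 13·35819·3 + 3·11696·13 = 11190525.
11190525 mod 573104 = 301549.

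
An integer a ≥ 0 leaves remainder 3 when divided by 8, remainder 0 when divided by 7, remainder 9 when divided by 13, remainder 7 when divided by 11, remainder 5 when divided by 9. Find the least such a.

Combine the congruences pairwise.
From a ≡ 3 (mod 8) write a = 3 + 8t. Substituting into a ≡ 0 (mod 7) gives 8t ≡ 4 (mod 7), and since 1⁻¹ ≡ 1 (mod 7), t ≡ 4. Hence a ≡ 3 + 8·4 = 35 (mod 56).
From a ≡ 35 (mod 56) write a = 35 + 56t. Substituting into a ≡ 9 (mod 13) gives 56t ≡ 0 (mod 13), and since 4⁻¹ ≡ 10 (mod 13), t ≡ 0. Hence a ≡ 35 + 56·0 = 35 (mod 728).
From a ≡ 35 (mod 728) write a = 35 + 728t. Substituting into a ≡ 7 (mod 11) gives 728t ≡ 5 (mod 11), and since 2⁻¹ ≡ 6 (mod 11), t ≡ 8. Hence a ≡ 35 + 728·8 = 5859 (mod 8008).
From a ≡ 5859 (mod 8008) write a = 5859 + 8008t. Substituting into a ≡ 5 (mod 9) gives 8008t ≡ 5 (mod 9), and since 7⁻¹ ≡ 4 (mod 9), t ≡ 2. Hence a ≡ 5859 + 8008·2 = 21875 (mod 72072).

21875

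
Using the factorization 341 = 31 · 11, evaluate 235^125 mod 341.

Mod 31: 235 ≡ 18; by Fermat, exponent reduces to 125 mod 30 = 5; 18^5 ≡ 25 (mod 31).
Mod 11: 235 ≡ 4; by Fermat, exponent reduces to 125 mod 10 = 5; 4^5 ≡ 1 (mod 11).
Combine by CRT: x ≡ 25 (mod 31), x ≡ 1 (mod 11) ⇒ x ≡ 56 (mod 341).

56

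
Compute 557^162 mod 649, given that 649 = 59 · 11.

324

Mod 59: 557 ≡ 26; by Fermat, exponent reduces to 162 mod 58 = 46; 26^46 ≡ 29 (mod 59).
Mod 11: 557 ≡ 7; by Fermat, exponent reduces to 162 mod 10 = 2; 7^2 ≡ 5 (mod 11).
Combine by CRT: x ≡ 29 (mod 59), x ≡ 5 (mod 11) ⇒ x ≡ 324 (mod 649).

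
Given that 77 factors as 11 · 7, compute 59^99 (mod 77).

Mod 11: 59 ≡ 4; by Fermat, exponent reduces to 99 mod 10 = 9; 4^9 ≡ 3 (mod 11).
Mod 7: 59 ≡ 3; by Fermat, exponent reduces to 99 mod 6 = 3; 3^3 ≡ 6 (mod 7).
Combine by CRT: x ≡ 3 (mod 11), x ≡ 6 (mod 7) ⇒ x ≡ 69 (mod 77).

69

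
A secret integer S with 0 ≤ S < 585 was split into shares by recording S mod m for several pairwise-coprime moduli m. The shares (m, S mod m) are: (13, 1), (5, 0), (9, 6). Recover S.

105

From S ≡ 1 (mod 13) write S = 1 + 13t. Substituting into S ≡ 0 (mod 5) gives 13t ≡ 4 (mod 5), and since 3⁻¹ ≡ 2 (mod 5), t ≡ 3. Hence S ≡ 1 + 13·3 = 40 (mod 65).
From S ≡ 40 (mod 65) write S = 40 + 65t. Substituting into S ≡ 6 (mod 9) gives 65t ≡ 2 (mod 9), and since 2⁻¹ ≡ 5 (mod 9), t ≡ 1. Hence S ≡ 40 + 65·1 = 105 (mod 585).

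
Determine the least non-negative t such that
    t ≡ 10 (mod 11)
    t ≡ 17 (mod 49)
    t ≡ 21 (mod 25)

7171

Combine the congruences pairwise.
From t ≡ 10 (mod 11) write t = 10 + 11s. Substituting into t ≡ 17 (mod 49) gives 11s ≡ 7 (mod 49), and since 11⁻¹ ≡ 9 (mod 49), s ≡ 14. Hence t ≡ 10 + 11·14 = 164 (mod 539).
From t ≡ 164 (mod 539) write t = 164 + 539s. Substituting into t ≡ 21 (mod 25) gives 539s ≡ 7 (mod 25), and since 14⁻¹ ≡ 9 (mod 25), s ≡ 13. Hence t ≡ 164 + 539·13 = 7171 (mod 13475).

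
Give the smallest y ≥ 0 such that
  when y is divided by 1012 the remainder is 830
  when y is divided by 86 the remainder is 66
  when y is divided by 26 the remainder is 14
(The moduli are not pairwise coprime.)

413726

gcd(1012, 86) = 2 and 2 | (66 − 830), so the pair is consistent; merging gives y ≡ 22082 (mod 43516), where 43516 = lcm(1012, 86).
gcd(43516, 26) = 2 and 2 | (14 − 22082), so the pair is consistent; merging gives y ≡ 413726 (mod 565708), where 565708 = lcm(43516, 26).
The solution is unique modulo lcm(1012, 86, 26) = 565708.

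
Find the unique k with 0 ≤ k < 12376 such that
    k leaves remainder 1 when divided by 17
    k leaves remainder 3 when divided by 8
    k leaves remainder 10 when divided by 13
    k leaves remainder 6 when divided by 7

5067

Combine the congruences pairwise.
From k ≡ 1 (mod 17) write k = 1 + 17t. Substituting into k ≡ 3 (mod 8) gives 17t ≡ 2 (mod 8), and since 1⁻¹ ≡ 1 (mod 8), t ≡ 2. Hence k ≡ 1 + 17·2 = 35 (mod 136).
From k ≡ 35 (mod 136) write k = 35 + 136t. Substituting into k ≡ 10 (mod 13) gives 136t ≡ 1 (mod 13), and since 6⁻¹ ≡ 11 (mod 13), t ≡ 11. Hence k ≡ 35 + 136·11 = 1531 (mod 1768).
From k ≡ 1531 (mod 1768) write k = 1531 + 1768t. Substituting into k ≡ 6 (mod 7) gives 1768t ≡ 1 (mod 7), and since 4⁻¹ ≡ 2 (mod 7), t ≡ 2. Hence k ≡ 1531 + 1768·2 = 5067 (mod 12376).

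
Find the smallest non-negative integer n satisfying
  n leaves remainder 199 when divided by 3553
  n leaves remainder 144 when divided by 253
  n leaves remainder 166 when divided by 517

2924318

Combine the congruences pairwise.
gcd(3553, 253) = 11 and 11 | (144 − 199), so the pair is consistent; merging gives n ≡ 64153 (mod 81719), where 81719 = lcm(3553, 253).
gcd(81719, 517) = 11 and 11 | (166 − 64153), so the pair is consistent; merging gives n ≡ 2924318 (mod 3840793), where 3840793 = lcm(81719, 517).
The solution is unique modulo lcm(3553, 253, 517) = 3840793.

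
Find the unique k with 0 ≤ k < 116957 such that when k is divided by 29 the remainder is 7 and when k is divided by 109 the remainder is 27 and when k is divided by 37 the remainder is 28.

98781

From k ≡ 7 (mod 29) write k = 7 + 29t. Substituting into k ≡ 27 (mod 109) gives 29t ≡ 20 (mod 109), and since 29⁻¹ ≡ 94 (mod 109), t ≡ 27. Hence k ≡ 7 + 29·27 = 790 (mod 3161).
From k ≡ 790 (mod 3161) write k = 790 + 3161t. Substituting into k ≡ 28 (mod 37) gives 3161t ≡ 15 (mod 37), and since 16⁻¹ ≡ 7 (mod 37), t ≡ 31. Hence k ≡ 790 + 3161·31 = 98781 (mod 116957).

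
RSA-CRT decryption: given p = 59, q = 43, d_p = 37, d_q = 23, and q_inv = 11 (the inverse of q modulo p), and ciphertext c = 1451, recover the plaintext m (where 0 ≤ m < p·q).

2072

m₁ = c^(d_p) mod p: c ≡ 35 (mod 59), and 35^37 mod 59 = 7.
m₂ = c^(d_q) mod q: c ≡ 32 (mod 43), and 32^23 mod 43 = 8.
h = q_inv·(m₁ − m₂) mod p = 11·(7 − 8) mod 59 = 48.
m = m₂ + h·q = 8 + 48·43 = 2072.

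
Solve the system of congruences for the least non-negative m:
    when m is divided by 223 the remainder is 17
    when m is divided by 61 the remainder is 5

Combine the congruences pairwise.
From m ≡ 17 (mod 223) write m = 17 + 223t. Substituting into m ≡ 5 (mod 61) gives 223t ≡ 49 (mod 61), and since 40⁻¹ ≡ 29 (mod 61), t ≡ 18. Hence m ≡ 17 + 223·18 = 4031 (mod 13603).

4031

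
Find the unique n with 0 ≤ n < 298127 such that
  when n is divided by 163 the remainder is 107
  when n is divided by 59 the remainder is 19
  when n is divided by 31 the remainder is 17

295137

Combine the congruences pairwise.
From n ≡ 107 (mod 163) write n = 107 + 163t. Substituting into n ≡ 19 (mod 59) gives 163t ≡ 30 (mod 59), and since 45⁻¹ ≡ 21 (mod 59), t ≡ 40. Hence n ≡ 107 + 163·40 = 6627 (mod 9617).
From n ≡ 6627 (mod 9617) write n = 6627 + 9617t. Substituting into n ≡ 17 (mod 31) gives 9617t ≡ 24 (mod 31), and since 7⁻¹ ≡ 9 (mod 31), t ≡ 30. Hence n ≡ 6627 + 9617·30 = 295137 (mod 298127).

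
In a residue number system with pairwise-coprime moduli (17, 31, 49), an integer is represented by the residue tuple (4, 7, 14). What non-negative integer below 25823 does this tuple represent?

1092

From x ≡ 4 (mod 17) write x = 4 + 17t. Substituting into x ≡ 7 (mod 31) gives 17t ≡ 3 (mod 31), and since 17⁻¹ ≡ 11 (mod 31), t ≡ 2. Hence x ≡ 4 + 17·2 = 38 (mod 527).
From x ≡ 38 (mod 527) write x = 38 + 527t. Substituting into x ≡ 14 (mod 49) gives 527t ≡ 25 (mod 49), and since 37⁻¹ ≡ 4 (mod 49), t ≡ 2. Hence x ≡ 38 + 527·2 = 1092 (mod 25823).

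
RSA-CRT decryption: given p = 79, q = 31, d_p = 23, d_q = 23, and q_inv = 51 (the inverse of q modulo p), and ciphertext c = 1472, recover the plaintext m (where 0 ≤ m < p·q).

1701

m₁ = c^(d_p) mod p: c ≡ 50 (mod 79), and 50^23 mod 79 = 42.
m₂ = c^(d_q) mod q: c ≡ 15 (mod 31), and 15^23 mod 31 = 27.
h = q_inv·(m₁ − m₂) mod p = 51·(42 − 27) mod 79 = 54.
m = m₂ + h·q = 27 + 54·31 = 1701.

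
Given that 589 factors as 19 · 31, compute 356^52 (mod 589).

225

Mod 19: 356 ≡ 14; by Fermat, exponent reduces to 52 mod 18 = 16; 14^16 ≡ 16 (mod 19).
Mod 31: 356 ≡ 15; by Fermat, exponent reduces to 52 mod 30 = 22; 15^22 ≡ 8 (mod 31).
Combine by CRT: x ≡ 16 (mod 19), x ≡ 8 (mod 31) ⇒ x ≡ 225 (mod 589).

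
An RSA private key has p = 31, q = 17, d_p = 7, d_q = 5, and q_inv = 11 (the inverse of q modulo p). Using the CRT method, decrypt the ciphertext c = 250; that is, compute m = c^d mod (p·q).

m₁ = c^(d_p) mod p: c ≡ 2 (mod 31), and 2^7 mod 31 = 4.
m₂ = c^(d_q) mod q: c ≡ 12 (mod 17), and 12^5 mod 17 = 3.
h = q_inv·(m₁ − m₂) mod p = 11·(4 − 3) mod 31 = 11.
m = m₂ + h·q = 3 + 11·17 = 190.

190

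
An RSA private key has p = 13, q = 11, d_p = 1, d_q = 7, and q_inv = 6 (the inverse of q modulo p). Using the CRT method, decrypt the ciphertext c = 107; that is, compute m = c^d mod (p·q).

68

m₁ = c^(d_p) mod p: c ≡ 3 (mod 13), and 3^1 mod 13 = 3.
m₂ = c^(d_q) mod q: c ≡ 8 (mod 11), and 8^7 mod 11 = 2.
h = q_inv·(m₁ − m₂) mod p = 6·(3 − 2) mod 13 = 6.
m = m₂ + h·q = 2 + 6·11 = 68.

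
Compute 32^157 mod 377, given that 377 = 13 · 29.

Mod 13: 32 ≡ 6; by Fermat, exponent reduces to 157 mod 12 = 1; 6^1 ≡ 6 (mod 13).
Mod 29: 32 ≡ 3; by Fermat, exponent reduces to 157 mod 28 = 17; 3^17 ≡ 2 (mod 29).
Combine by CRT: x ≡ 6 (mod 13), x ≡ 2 (mod 29) ⇒ x ≡ 292 (mod 377).

292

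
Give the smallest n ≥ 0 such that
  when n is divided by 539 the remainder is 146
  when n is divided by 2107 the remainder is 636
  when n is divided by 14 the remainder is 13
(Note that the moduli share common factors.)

Combine the congruences pairwise.
gcd(539, 2107) = 49 and 49 | (636 − 146), so the pair is consistent; merging gives n ≡ 21706 (mod 23177), where 23177 = lcm(539, 2107).
gcd(23177, 14) = 7 and 7 | (13 − 21706), so the pair is consistent; merging gives n ≡ 44883 (mod 46354), where 46354 = lcm(23177, 14).
The solution is unique modulo lcm(539, 2107, 14) = 46354.

44883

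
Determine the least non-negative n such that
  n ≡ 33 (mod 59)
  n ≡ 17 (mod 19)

From n ≡ 33 (mod 59) write n = 33 + 59t. Substituting into n ≡ 17 (mod 19) gives 59t ≡ 3 (mod 19), and since 2⁻¹ ≡ 10 (mod 19), t ≡ 11. Hence n ≡ 33 + 59·11 = 682 (mod 1121).

682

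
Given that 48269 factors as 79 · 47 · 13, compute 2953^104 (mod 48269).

Mod 79: 2953 ≡ 30; by Fermat, exponent reduces to 104 mod 78 = 26; 30^26 ≡ 23 (mod 79).
Mod 47: 2953 ≡ 39; by Fermat, exponent reduces to 104 mod 46 = 12; 39^12 ≡ 14 (mod 47).
Mod 13: 2953 ≡ 2; by Fermat, exponent reduces to 104 mod 12 = 8; 2^8 ≡ 9 (mod 13).
Combine by CRT: x ≡ 23 (mod 79), x ≡ 14 (mod 47), x ≡ 9 (mod 13) ⇒ x ≡ 37943 (mod 48269).

37943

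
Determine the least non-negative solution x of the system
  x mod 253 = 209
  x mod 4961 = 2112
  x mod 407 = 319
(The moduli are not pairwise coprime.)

gcd(253, 4961) = 11 and 11 | (2112 − 209), so the pair is consistent; merging gives x ≡ 46761 (mod 114103), where 114103 = lcm(253, 4961).
gcd(114103, 407) = 11 and 11 | (319 − 46761), so the pair is consistent; merging gives x ≡ 3583954 (mod 4221811), where 4221811 = lcm(114103, 407).
The solution is unique modulo lcm(253, 4961, 407) = 4221811.

3583954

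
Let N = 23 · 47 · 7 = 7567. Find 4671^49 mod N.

5644

Mod 23: 4671 ≡ 2; by Fermat, exponent reduces to 49 mod 22 = 5; 2^5 ≡ 9 (mod 23).
Mod 47: 4671 ≡ 18; by Fermat, exponent reduces to 49 mod 46 = 3; 18^3 ≡ 4 (mod 47).
Mod 7: 4671 ≡ 2; by Fermat, exponent reduces to 49 mod 6 = 1; 2^1 ≡ 2 (mod 7).
Combine by CRT: x ≡ 9 (mod 23), x ≡ 4 (mod 47), x ≡ 2 (mod 7) ⇒ x ≡ 5644 (mod 7567).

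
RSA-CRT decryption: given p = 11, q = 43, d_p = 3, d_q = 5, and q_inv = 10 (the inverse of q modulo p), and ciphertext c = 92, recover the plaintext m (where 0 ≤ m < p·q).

251

m₁ = c^(d_p) mod p: c ≡ 4 (mod 11), and 4^3 mod 11 = 9.
m₂ = c^(d_q) mod q: c ≡ 6 (mod 43), and 6^5 mod 43 = 36.
h = q_inv·(m₁ − m₂) mod p = 10·(9 − 36) mod 11 = 5.
m = m₂ + h·q = 36 + 5·43 = 251.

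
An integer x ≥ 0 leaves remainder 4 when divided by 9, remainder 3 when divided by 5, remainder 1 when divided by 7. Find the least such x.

148

The moduli are pairwise coprime; N = 9·5·7 = 315.
N/9 = 35; 35 ≡ 8 (mod 9); 8·8 ≡ 1, so inverse 8.
N/5 = 63; 63 ≡ 3 (mod 5); 3·2 ≡ 1, so inverse 2.
N/7 = 45; 45 ≡ 3 (mod 7); 3·5 ≡ 1, so inverse 5.
x ≡ 4·35·8 + 3·63·2 + 1·45·5 = 1723.
1723 mod 315 = 148.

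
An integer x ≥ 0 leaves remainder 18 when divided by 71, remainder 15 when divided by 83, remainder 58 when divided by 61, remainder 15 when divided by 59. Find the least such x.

The moduli are pairwise coprime; N = 71·83·61·59 = 21208907.
N/71 = 298717; 298717 ≡ 20 (mod 71); 20·32 ≡ 1, so inverse 32.
N/83 = 255529; 255529 ≡ 55 (mod 83); 55·80 ≡ 1, so inverse 80.
N/61 = 347687; 347687 ≡ 48 (mod 61); 48·14 ≡ 1, so inverse 14.
N/59 = 359473; 359473 ≡ 45 (mod 59); 45·21 ≡ 1, so inverse 21.
x ≡ 18·298717·32 + 15·255529·80 + 58·347687·14 + 15·359473·21 = 874251631.
874251631 mod 21208907 = 4686444.

4686444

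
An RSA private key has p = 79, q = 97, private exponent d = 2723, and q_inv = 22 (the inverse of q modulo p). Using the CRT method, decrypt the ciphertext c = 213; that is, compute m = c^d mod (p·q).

1524

d_p = d mod (p−1) = 2723 mod 78 = 71; d_q = d mod (q−1) = 35.
m₁ = c^(d_p) mod p: c ≡ 55 (mod 79), and 55^71 mod 79 = 23.
m₂ = c^(d_q) mod q: c ≡ 19 (mod 97), and 19^35 mod 97 = 69.
h = q_inv·(m₁ − m₂) mod p = 22·(23 − 69) mod 79 = 15.
m = m₂ + h·q = 69 + 15·97 = 1524.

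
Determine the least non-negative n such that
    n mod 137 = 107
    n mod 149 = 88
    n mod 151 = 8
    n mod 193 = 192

The moduli are pairwise coprime; M = 137·149·151·193 = 594896059.
M/137 = 4342307; 4342307 ≡ 92 (mod 137); 92·70 ≡ 1, so inverse 70.
M/149 = 3992591; 3992591 ≡ 136 (mod 149); 136·126 ≡ 1, so inverse 126.
M/151 = 3939709; 3939709 ≡ 119 (mod 151); 119·33 ≡ 1, so inverse 33.
M/193 = 3082363; 3082363 ≡ 153 (mod 193); 153·82 ≡ 1, so inverse 82.
n ≡ 107·4342307·70 + 88·3992591·126 + 8·3939709·33 + 192·3082363·82 = 126362534686.
126362534686 mod 594896059 = 244570178.

244570178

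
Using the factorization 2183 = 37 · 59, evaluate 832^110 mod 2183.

953

Mod 37: 832 ≡ 18; by Fermat, exponent reduces to 110 mod 36 = 2; 18^2 ≡ 28 (mod 37).
Mod 59: 832 ≡ 6; by Fermat, exponent reduces to 110 mod 58 = 52; 6^52 ≡ 9 (mod 59).
Combine by CRT: x ≡ 28 (mod 37), x ≡ 9 (mod 59) ⇒ x ≡ 953 (mod 2183).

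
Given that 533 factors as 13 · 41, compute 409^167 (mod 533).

245

Mod 13: 409 ≡ 6; by Fermat, exponent reduces to 167 mod 12 = 11; 6^11 ≡ 11 (mod 13).
Mod 41: 409 ≡ 40; by Fermat, exponent reduces to 167 mod 40 = 7; 40^7 ≡ 40 (mod 41).
Combine by CRT: x ≡ 11 (mod 13), x ≡ 40 (mod 41) ⇒ x ≡ 245 (mod 533).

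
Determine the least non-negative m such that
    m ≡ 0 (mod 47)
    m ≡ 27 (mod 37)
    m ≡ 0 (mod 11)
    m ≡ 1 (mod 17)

Combine the congruences pairwise.
From m ≡ 0 (mod 47) write m = 0 + 47t. Substituting into m ≡ 27 (mod 37) gives 47t ≡ 27 (mod 37), and since 10⁻¹ ≡ 26 (mod 37), t ≡ 36. Hence m ≡ 0 + 47·36 = 1692 (mod 1739).
From m ≡ 1692 (mod 1739) write m = 1692 + 1739t. Substituting into m ≡ 0 (mod 11) gives 1739t ≡ 2 (mod 11), and since 1⁻¹ ≡ 1 (mod 11), t ≡ 2. Hence m ≡ 1692 + 1739·2 = 5170 (mod 19129).
From m ≡ 5170 (mod 19129) write m = 5170 + 19129t. Substituting into m ≡ 1 (mod 17) gives 19129t ≡ 16 (mod 17), and since 4⁻¹ ≡ 13 (mod 17), t ≡ 4. Hence m ≡ 5170 + 19129·4 = 81686 (mod 325193).

81686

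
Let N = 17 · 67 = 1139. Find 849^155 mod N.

Mod 17: 849 ≡ 16; by Fermat, exponent reduces to 155 mod 16 = 11; 16^11 ≡ 16 (mod 17).
Mod 67: 849 ≡ 45; by Fermat, exponent reduces to 155 mod 66 = 23; 45^23 ≡ 45 (mod 67).
Combine by CRT: x ≡ 16 (mod 17), x ≡ 45 (mod 67) ⇒ x ≡ 849 (mod 1139).

849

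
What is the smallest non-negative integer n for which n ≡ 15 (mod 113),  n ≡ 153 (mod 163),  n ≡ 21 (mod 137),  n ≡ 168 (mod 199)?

From n ≡ 15 (mod 113) write n = 15 + 113t. Substituting into n ≡ 153 (mod 163) gives 113t ≡ 138 (mod 163), and since 113⁻¹ ≡ 88 (mod 163), t ≡ 82. Hence n ≡ 15 + 113·82 = 9281 (mod 18419).
From n ≡ 9281 (mod 18419) write n = 9281 + 18419t. Substituting into n ≡ 21 (mod 137) gives 18419t ≡ 56 (mod 137), and since 61⁻¹ ≡ 9 (mod 137), t ≡ 93. Hence n ≡ 9281 + 18419·93 = 1722248 (mod 2523403).
From n ≡ 1722248 (mod 2523403) write n = 1722248 + 2523403t. Substituting into n ≡ 168 (mod 199) gives 2523403t ≡ 66 (mod 199), and since 83⁻¹ ≡ 12 (mod 199), t ≡ 195. Hence n ≡ 1722248 + 2523403·195 = 493785833 (mod 502157197).

493785833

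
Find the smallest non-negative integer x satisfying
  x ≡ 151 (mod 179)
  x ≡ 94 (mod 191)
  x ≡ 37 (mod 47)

983935

The moduli are pairwise coprime; N = 179·191·47 = 1606883.
N/179 = 8977; 8977 ≡ 27 (mod 179); 27·126 ≡ 1, so inverse 126.
N/191 = 8413; 8413 ≡ 9 (mod 191); 9·85 ≡ 1, so inverse 85.
N/47 = 34189; 34189 ≡ 20 (mod 47); 20·40 ≡ 1, so inverse 40.
x ≡ 151·8977·126 + 94·8413·85 + 37·34189·40 = 288615992.
288615992 mod 1606883 = 983935.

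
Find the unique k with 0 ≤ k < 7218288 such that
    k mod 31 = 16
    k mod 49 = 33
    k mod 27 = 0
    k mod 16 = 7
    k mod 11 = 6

The moduli are pairwise coprime; N = 31·49·27·16·11 = 7218288.
N/31 = 232848; 232848 ≡ 7 (mod 31); 7·9 ≡ 1, so inverse 9.
N/49 = 147312; 147312 ≡ 18 (mod 49); 18·30 ≡ 1, so inverse 30.
N/27 = 267344; 267344 ≡ 17 (mod 27); 17·8 ≡ 1, so inverse 8.
N/16 = 451143; 451143 ≡ 7 (mod 16); 7·7 ≡ 1, so inverse 7.
N/11 = 656208; 656208 ≡ 3 (mod 11); 3·4 ≡ 1, so inverse 4.
k ≡ 16·232848·9 + 33·147312·30 + 0·267344·8 + 7·451143·7 + 6·656208·4 = 217223991.
217223991 mod 7218288 = 675351.

675351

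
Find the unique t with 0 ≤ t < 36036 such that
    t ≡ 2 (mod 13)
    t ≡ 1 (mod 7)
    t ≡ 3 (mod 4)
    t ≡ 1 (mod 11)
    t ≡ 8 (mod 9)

The moduli are pairwise coprime; N = 13·7·4·11·9 = 36036.
N/13 = 2772; 2772 ≡ 3 (mod 13); 3·9 ≡ 1, so inverse 9.
N/7 = 5148; 5148 ≡ 3 (mod 7); 3·5 ≡ 1, so inverse 5.
N/4 = 9009; 9009 ≡ 1 (mod 4), inverse 1.
N/11 = 3276; 3276 ≡ 9 (mod 11); 9·5 ≡ 1, so inverse 5.
N/9 = 4004; 4004 ≡ 8 (mod 9); 8·8 ≡ 1, so inverse 8.
t ≡ 2·2772·9 + 1·5148·5 + 3·9009·1 + 1·3276·5 + 8·4004·8 = 375299.
375299 mod 36036 = 14939.

14939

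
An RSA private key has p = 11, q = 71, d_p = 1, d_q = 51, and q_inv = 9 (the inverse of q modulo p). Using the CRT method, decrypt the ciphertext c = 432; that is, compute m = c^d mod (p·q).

m₁ = c^(d_p) mod p: c ≡ 3 (mod 11), and 3^1 mod 11 = 3.
m₂ = c^(d_q) mod q: c ≡ 6 (mod 71), and 6^51 mod 71 = 38.
h = q_inv·(m₁ − m₂) mod p = 9·(3 − 38) mod 11 = 4.
m = m₂ + h·q = 38 + 4·71 = 322.

322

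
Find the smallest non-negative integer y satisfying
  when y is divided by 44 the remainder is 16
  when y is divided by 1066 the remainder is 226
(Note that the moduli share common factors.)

gcd(44, 1066) = 2 and 2 | (226 − 16), so the pair is consistent; merging gives y ≡ 1292 (mod 23452), where 23452 = lcm(44, 1066).
The solution is unique modulo lcm(44, 1066) = 23452.

1292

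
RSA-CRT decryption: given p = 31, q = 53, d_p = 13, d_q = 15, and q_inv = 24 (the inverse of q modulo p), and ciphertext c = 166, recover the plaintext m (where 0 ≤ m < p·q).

m₁ = c^(d_p) mod p: c ≡ 11 (mod 31), and 11^13 mod 31 = 21.
m₂ = c^(d_q) mod q: c ≡ 7 (mod 53), and 7^15 mod 53 = 4.
h = q_inv·(m₁ − m₂) mod p = 24·(21 − 4) mod 31 = 5.
m = m₂ + h·q = 4 + 5·53 = 269.

269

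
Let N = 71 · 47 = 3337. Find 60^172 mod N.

Mod 71: 60 ≡ 60; by Fermat, exponent reduces to 172 mod 70 = 32; 60^32 ≡ 4 (mod 71).
Mod 47: 60 ≡ 13; by Fermat, exponent reduces to 172 mod 46 = 34; 13^34 ≡ 21 (mod 47).
Combine by CRT: x ≡ 4 (mod 71), x ≡ 21 (mod 47) ⇒ x ≡ 2418 (mod 3337).

2418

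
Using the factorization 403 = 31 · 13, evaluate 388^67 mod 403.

132

Mod 31: 388 ≡ 16; by Fermat, exponent reduces to 67 mod 30 = 7; 16^7 ≡ 8 (mod 31).
Mod 13: 388 ≡ 11; by Fermat, exponent reduces to 67 mod 12 = 7; 11^7 ≡ 2 (mod 13).
Combine by CRT: x ≡ 8 (mod 31), x ≡ 2 (mod 13) ⇒ x ≡ 132 (mod 403).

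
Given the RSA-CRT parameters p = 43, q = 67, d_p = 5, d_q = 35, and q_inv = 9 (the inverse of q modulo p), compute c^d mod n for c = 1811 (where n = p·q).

2609

m₁ = c^(d_p) mod p: c ≡ 5 (mod 43), and 5^5 mod 43 = 29.
m₂ = c^(d_q) mod q: c ≡ 2 (mod 67), and 2^35 mod 67 = 63.
h = q_inv·(m₁ − m₂) mod p = 9·(29 − 63) mod 43 = 38.
m = m₂ + h·q = 63 + 38·67 = 2609.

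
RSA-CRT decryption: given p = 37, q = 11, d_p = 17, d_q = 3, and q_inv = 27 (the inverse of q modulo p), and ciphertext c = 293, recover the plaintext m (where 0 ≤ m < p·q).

m₁ = c^(d_p) mod p: c ≡ 34 (mod 37), and 34^17 mod 37 = 12.
m₂ = c^(d_q) mod q: c ≡ 7 (mod 11), and 7^3 mod 11 = 2.
h = q_inv·(m₁ − m₂) mod p = 27·(12 − 2) mod 37 = 11.
m = m₂ + h·q = 2 + 11·11 = 123.

123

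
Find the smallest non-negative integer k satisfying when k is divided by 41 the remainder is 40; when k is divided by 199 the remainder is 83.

From k ≡ 40 (mod 41) write k = 40 + 41t. Substituting into k ≡ 83 (mod 199) gives 41t ≡ 43 (mod 199), and since 41⁻¹ ≡ 34 (mod 199), t ≡ 69. Hence k ≡ 40 + 41·69 = 2869 (mod 8159).

2869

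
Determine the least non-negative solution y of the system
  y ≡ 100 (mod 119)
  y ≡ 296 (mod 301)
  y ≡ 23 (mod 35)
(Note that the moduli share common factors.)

gcd(119, 301) = 7 and 7 | (296 − 100), so the pair is consistent; merging gives y ≡ 3908 (mod 5117), where 5117 = lcm(119, 301).
gcd(5117, 35) = 7 and 7 | (23 − 3908), so the pair is consistent; merging gives y ≡ 3908 (mod 25585), where 25585 = lcm(5117, 35).
The solution is unique modulo lcm(119, 301, 35) = 25585.

3908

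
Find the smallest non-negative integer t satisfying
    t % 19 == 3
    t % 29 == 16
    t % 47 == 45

21853

The moduli are pairwise coprime; N = 19·29·47 = 25897.
N/19 = 1363; 1363 ≡ 14 (mod 19); 14·15 ≡ 1, so inverse 15.
N/29 = 893; 893 ≡ 23 (mod 29); 23·24 ≡ 1, so inverse 24.
N/47 = 551; 551 ≡ 34 (mod 47); 34·18 ≡ 1, so inverse 18.
t ≡ 3·1363·15 + 16·893·24 + 45·551·18 = 850557.
850557 mod 25897 = 21853.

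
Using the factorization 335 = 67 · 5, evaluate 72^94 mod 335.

14

Mod 67: 72 ≡ 5; by Fermat, exponent reduces to 94 mod 66 = 28; 5^28 ≡ 14 (mod 67).
Mod 5: 72 ≡ 2; by Fermat, exponent reduces to 94 mod 4 = 2; 2^2 ≡ 4 (mod 5).
Combine by CRT: x ≡ 14 (mod 67), x ≡ 4 (mod 5) ⇒ x ≡ 14 (mod 335).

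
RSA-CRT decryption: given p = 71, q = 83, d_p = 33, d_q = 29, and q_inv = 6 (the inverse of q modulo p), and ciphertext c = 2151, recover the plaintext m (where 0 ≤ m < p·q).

m₁ = c^(d_p) mod p: c ≡ 21 (mod 71), and 21^33 mod 71 = 52.
m₂ = c^(d_q) mod q: c ≡ 76 (mod 83), and 76^29 mod 83 = 5.
h = q_inv·(m₁ − m₂) mod p = 6·(52 − 5) mod 71 = 69.
m = m₂ + h·q = 5 + 69·83 = 5732.

5732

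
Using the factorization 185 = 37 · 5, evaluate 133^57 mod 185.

8

Mod 37: 133 ≡ 22; by Fermat, exponent reduces to 57 mod 36 = 21; 22^21 ≡ 8 (mod 37).
Mod 5: 133 ≡ 3; by Fermat, exponent reduces to 57 mod 4 = 1; 3^1 ≡ 3 (mod 5).
Combine by CRT: x ≡ 8 (mod 37), x ≡ 3 (mod 5) ⇒ x ≡ 8 (mod 185).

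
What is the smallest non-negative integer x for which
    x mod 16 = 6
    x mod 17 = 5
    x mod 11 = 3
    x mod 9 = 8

17702

Combine the congruences pairwise.
From x ≡ 6 (mod 16) write x = 6 + 16t. Substituting into x ≡ 5 (mod 17) gives 16t ≡ 16 (mod 17), and since 16⁻¹ ≡ 16 (mod 17), t ≡ 1. Hence x ≡ 6 + 16·1 = 22 (mod 272).
From x ≡ 22 (mod 272) write x = 22 + 272t. Substituting into x ≡ 3 (mod 11) gives 272t ≡ 3 (mod 11), and since 8⁻¹ ≡ 7 (mod 11), t ≡ 10. Hence x ≡ 22 + 272·10 = 2742 (mod 2992).
From x ≡ 2742 (mod 2992) write x = 2742 + 2992t. Substituting into x ≡ 8 (mod 9) gives 2992t ≡ 2 (mod 9), and since 4⁻¹ ≡ 7 (mod 9), t ≡ 5. Hence x ≡ 2742 + 2992·5 = 17702 (mod 26928).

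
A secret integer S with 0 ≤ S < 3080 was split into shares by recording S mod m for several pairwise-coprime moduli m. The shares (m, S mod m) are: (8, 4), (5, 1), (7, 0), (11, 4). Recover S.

2996

Combine the congruences pairwise.
From S ≡ 4 (mod 8) write S = 4 + 8t. Substituting into S ≡ 1 (mod 5) gives 8t ≡ 2 (mod 5), and since 3⁻¹ ≡ 2 (mod 5), t ≡ 4. Hence S ≡ 4 + 8·4 = 36 (mod 40).
From S ≡ 36 (mod 40) write S = 36 + 40t. Substituting into S ≡ 0 (mod 7) gives 40t ≡ 6 (mod 7), and since 5⁻¹ ≡ 3 (mod 7), t ≡ 4. Hence S ≡ 36 + 40·4 = 196 (mod 280).
From S ≡ 196 (mod 280) write S = 196 + 280t. Substituting into S ≡ 4 (mod 11) gives 280t ≡ 6 (mod 11), and since 5⁻¹ ≡ 9 (mod 11), t ≡ 10. Hence S ≡ 196 + 280·10 = 2996 (mod 3080).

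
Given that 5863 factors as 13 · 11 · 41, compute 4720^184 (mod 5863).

Mod 13: 4720 ≡ 1; by Fermat, exponent reduces to 184 mod 12 = 4; 1^4 ≡ 1 (mod 13).
Mod 11: 4720 ≡ 1; by Fermat, exponent reduces to 184 mod 10 = 4; 1^4 ≡ 1 (mod 11).
Mod 41: 4720 ≡ 5; by Fermat, exponent reduces to 184 mod 40 = 24; 5^24 ≡ 10 (mod 41).
Combine by CRT: x ≡ 1 (mod 13), x ≡ 1 (mod 11), x ≡ 10 (mod 41) ⇒ x ≡ 3290 (mod 5863).

3290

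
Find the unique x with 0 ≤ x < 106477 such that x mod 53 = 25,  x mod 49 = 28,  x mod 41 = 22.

From x ≡ 25 (mod 53) write x = 25 + 53t. Substituting into x ≡ 28 (mod 49) gives 53t ≡ 3 (mod 49), and since 4⁻¹ ≡ 37 (mod 49), t ≡ 13. Hence x ≡ 25 + 53·13 = 714 (mod 2597).
From x ≡ 714 (mod 2597) write x = 714 + 2597t. Substituting into x ≡ 22 (mod 41) gives 2597t ≡ 5 (mod 41), and since 14⁻¹ ≡ 3 (mod 41), t ≡ 15. Hence x ≡ 714 + 2597·15 = 39669 (mod 106477).

39669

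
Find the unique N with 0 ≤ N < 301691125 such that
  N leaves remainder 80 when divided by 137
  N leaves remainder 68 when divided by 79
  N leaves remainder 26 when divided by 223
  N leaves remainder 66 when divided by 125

The moduli are pairwise coprime; M = 137·79·223·125 = 301691125.
M/137 = 2202125; 2202125 ≡ 124 (mod 137); 124·21 ≡ 1, so inverse 21.
M/79 = 3818875; 3818875 ≡ 15 (mod 79); 15·58 ≡ 1, so inverse 58.
M/223 = 1352875; 1352875 ≡ 157 (mod 223); 157·125 ≡ 1, so inverse 125.
M/125 = 2413529; 2413529 ≡ 29 (mod 125); 29·69 ≡ 1, so inverse 69.
N ≡ 80·2202125·21 + 68·3818875·58 + 26·1352875·125 + 66·2413529·69 = 34149267816.
34149267816 mod 301691125 = 58170691.

58170691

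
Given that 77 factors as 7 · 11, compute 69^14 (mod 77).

Mod 7: 69 ≡ 6; by Fermat, exponent reduces to 14 mod 6 = 2; 6^2 ≡ 1 (mod 7).
Mod 11: 69 ≡ 3; by Fermat, exponent reduces to 14 mod 10 = 4; 3^4 ≡ 4 (mod 11).
Combine by CRT: x ≡ 1 (mod 7), x ≡ 4 (mod 11) ⇒ x ≡ 15 (mod 77).

15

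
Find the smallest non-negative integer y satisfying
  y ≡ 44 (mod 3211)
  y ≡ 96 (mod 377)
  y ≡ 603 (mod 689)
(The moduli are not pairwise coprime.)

Combine the congruences pairwise.
gcd(3211, 377) = 13 and 13 | (96 − 44), so the pair is consistent; merging gives y ≡ 25732 (mod 93119), where 93119 = lcm(3211, 377).
gcd(93119, 689) = 13 and 13 | (603 − 25732), so the pair is consistent; merging gives y ≡ 2819302 (mod 4935307), where 4935307 = lcm(93119, 689).
The solution is unique modulo lcm(3211, 377, 689) = 4935307.

2819302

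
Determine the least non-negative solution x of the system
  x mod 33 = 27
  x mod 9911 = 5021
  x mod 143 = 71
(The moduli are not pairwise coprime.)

114042

gcd(33, 9911) = 11 and 11 | (5021 − 27), so the pair is consistent; merging gives x ≡ 24843 (mod 29733), where 29733 = lcm(33, 9911).
gcd(29733, 143) = 11 and 11 | (71 − 24843), so the pair is consistent; merging gives x ≡ 114042 (mod 386529), where 386529 = lcm(29733, 143).
The solution is unique modulo lcm(33, 9911, 143) = 386529.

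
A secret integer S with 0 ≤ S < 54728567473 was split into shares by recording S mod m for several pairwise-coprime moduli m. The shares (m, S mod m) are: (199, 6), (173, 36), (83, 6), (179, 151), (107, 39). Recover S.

38816320917

The moduli are pairwise coprime; N = 199·173·83·179·107 = 54728567473.
N/199 = 275017927; 275017927 ≡ 126 (mod 199); 126·169 ≡ 1, so inverse 169.
N/173 = 316350101; 316350101 ≡ 52 (mod 173); 52·10 ≡ 1, so inverse 10.
N/83 = 659380331; 659380331 ≡ 28 (mod 83); 28·3 ≡ 1, so inverse 3.
N/179 = 305746187; 305746187 ≡ 46 (mod 179); 46·144 ≡ 1, so inverse 144.
N/107 = 511481939; 511481939 ≡ 4 (mod 107); 4·27 ≡ 1, so inverse 27.
S ≡ 6·275017927·169 + 36·316350101·10 + 6·659380331·3 + 151·305746187·144 + 39·511481939·27 = 7591358632191.
7591358632191 mod 54728567473 = 38816320917.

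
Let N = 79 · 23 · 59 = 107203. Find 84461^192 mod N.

Mod 79: 84461 ≡ 10; by Fermat, exponent reduces to 192 mod 78 = 36; 10^36 ≡ 38 (mod 79).
Mod 23: 84461 ≡ 5; by Fermat, exponent reduces to 192 mod 22 = 16; 5^16 ≡ 3 (mod 23).
Mod 59: 84461 ≡ 32; by Fermat, exponent reduces to 192 mod 58 = 18; 32^18 ≡ 51 (mod 59).
Combine by CRT: x ≡ 38 (mod 79), x ≡ 3 (mod 23), x ≡ 51 (mod 59) ⇒ x ≡ 49729 (mod 107203).

49729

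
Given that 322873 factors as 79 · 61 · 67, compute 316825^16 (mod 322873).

Mod 79: 316825 ≡ 35; 35^16 ≡ 25 (mod 79).
Mod 61: 316825 ≡ 52; 52^16 ≡ 9 (mod 61).
Mod 67: 316825 ≡ 49; 49^16 ≡ 19 (mod 67).
Combine by CRT: x ≡ 25 (mod 79), x ≡ 9 (mod 61), x ≡ 19 (mod 67) ⇒ x ≡ 2632 (mod 322873).

2632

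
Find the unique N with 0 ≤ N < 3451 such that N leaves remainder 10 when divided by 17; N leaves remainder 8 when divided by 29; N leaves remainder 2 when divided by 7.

From N ≡ 10 (mod 17) write N = 10 + 17t. Substituting into N ≡ 8 (mod 29) gives 17t ≡ 27 (mod 29), and since 17⁻¹ ≡ 12 (mod 29), t ≡ 5. Hence N ≡ 10 + 17·5 = 95 (mod 493).
From N ≡ 95 (mod 493) write N = 95 + 493t. Substituting into N ≡ 2 (mod 7) gives 493t ≡ 5 (mod 7), and since 3⁻¹ ≡ 5 (mod 7), t ≡ 4. Hence N ≡ 95 + 493·4 = 2067 (mod 3451).

2067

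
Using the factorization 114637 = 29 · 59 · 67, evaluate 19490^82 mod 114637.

33401

Mod 29: 19490 ≡ 2; by Fermat, exponent reduces to 82 mod 28 = 26; 2^26 ≡ 22 (mod 29).
Mod 59: 19490 ≡ 20; by Fermat, exponent reduces to 82 mod 58 = 24; 20^24 ≡ 7 (mod 59).
Mod 67: 19490 ≡ 60; by Fermat, exponent reduces to 82 mod 66 = 16; 60^16 ≡ 35 (mod 67).
Combine by CRT: x ≡ 22 (mod 29), x ≡ 7 (mod 59), x ≡ 35 (mod 67) ⇒ x ≡ 33401 (mod 114637).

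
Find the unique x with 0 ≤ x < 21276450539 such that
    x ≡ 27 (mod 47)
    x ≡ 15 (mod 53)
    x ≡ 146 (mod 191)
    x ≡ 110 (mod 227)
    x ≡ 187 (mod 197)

The moduli are pairwise coprime; N = 47·53·191·227·197 = 21276450539.
N/47 = 452690437; 452690437 ≡ 20 (mod 47); 20·40 ≡ 1, so inverse 40.
N/53 = 401442463; 401442463 ≡ 5 (mod 53); 5·32 ≡ 1, so inverse 32.
N/191 = 111395029; 111395029 ≡ 9 (mod 191); 9·85 ≡ 1, so inverse 85.
N/227 = 93728857; 93728857 ≡ 103 (mod 227); 103·108 ≡ 1, so inverse 108.
N/197 = 108002287; 108002287 ≡ 189 (mod 197); 189·123 ≡ 1, so inverse 123.
x ≡ 27·452690437·40 + 15·401442463·32 + 146·111395029·85 + 110·93728857·108 + 187·108002287·123 = 5661669788537.
5661669788537 mod 21276450539 = 2133945163.

2133945163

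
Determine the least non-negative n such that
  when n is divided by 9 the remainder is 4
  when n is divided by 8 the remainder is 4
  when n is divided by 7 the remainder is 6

76

From n ≡ 4 (mod 9) write n = 4 + 9t. Substituting into n ≡ 4 (mod 8) gives 9t ≡ 0 (mod 8), and since 1⁻¹ ≡ 1 (mod 8), t ≡ 0. Hence n ≡ 4 + 9·0 = 4 (mod 72).
From n ≡ 4 (mod 72) write n = 4 + 72t. Substituting into n ≡ 6 (mod 7) gives 72t ≡ 2 (mod 7), and since 2⁻¹ ≡ 4 (mod 7), t ≡ 1. Hence n ≡ 4 + 72·1 = 76 (mod 504).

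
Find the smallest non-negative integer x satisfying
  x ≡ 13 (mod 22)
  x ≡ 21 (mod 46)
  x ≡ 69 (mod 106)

3885

gcd(22, 46) = 2 and 2 | (21 − 13), so the pair is consistent; merging gives x ≡ 343 (mod 506), where 506 = lcm(22, 46).
gcd(506, 106) = 2 and 2 | (69 − 343), so the pair is consistent; merging gives x ≡ 3885 (mod 26818), where 26818 = lcm(506, 106).
The solution is unique modulo lcm(22, 46, 106) = 26818.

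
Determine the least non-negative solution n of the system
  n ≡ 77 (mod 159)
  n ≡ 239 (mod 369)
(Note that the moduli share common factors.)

10571

gcd(159, 369) = 3 and 3 | (239 − 77), so the pair is consistent; merging gives n ≡ 10571 (mod 19557), where 19557 = lcm(159, 369).
The solution is unique modulo lcm(159, 369) = 19557.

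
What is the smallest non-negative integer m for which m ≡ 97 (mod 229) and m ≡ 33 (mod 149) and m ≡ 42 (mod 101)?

2702297

From m ≡ 97 (mod 229) write m = 97 + 229t. Substituting into m ≡ 33 (mod 149) gives 229t ≡ 85 (mod 149), and since 80⁻¹ ≡ 95 (mod 149), t ≡ 29. Hence m ≡ 97 + 229·29 = 6738 (mod 34121).
From m ≡ 6738 (mod 34121) write m = 6738 + 34121t. Substituting into m ≡ 42 (mod 101) gives 34121t ≡ 71 (mod 101), and since 84⁻¹ ≡ 95 (mod 101), t ≡ 79. Hence m ≡ 6738 + 34121·79 = 2702297 (mod 3446221).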